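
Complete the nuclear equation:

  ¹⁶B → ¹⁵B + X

neutron

Conserve mass number: 16 = 15 + A, so A = 1.
Conserve atomic number: 5 = 5 + Z, so Z = 0.
A = 1 and Z = 0 is ¹n — a neutron.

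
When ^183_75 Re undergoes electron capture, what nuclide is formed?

W-183

Electron capture: mass number changes by +0, atomic number by -1.
A: 183 = 183; Z: 75 − 1 = 74.
Z = 74 is tungsten, so the daughter is ^183_74 W.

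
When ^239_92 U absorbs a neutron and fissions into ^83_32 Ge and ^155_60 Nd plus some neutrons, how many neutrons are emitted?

2

Conserve mass number: 240 = 83 + 155 + k, so k = 240 − 238 = 2.
Check atomic number: 92 = 32 + 60 + 0 = 92. ✓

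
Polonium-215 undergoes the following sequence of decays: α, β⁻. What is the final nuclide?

Bi-211

Start: (A, Z) = (215, 84).
After α: (211, 82).
After β⁻: (211, 83).
Z = 83 is bismuth.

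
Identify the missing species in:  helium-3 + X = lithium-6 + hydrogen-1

alpha particle

Conserve mass number: 3 + A = 6 + 1, so A = 4.
Conserve atomic number: 2 + Z = 3 + 1, so Z = 2.
A = 4 and Z = 2 is helium-4 — an alpha particle.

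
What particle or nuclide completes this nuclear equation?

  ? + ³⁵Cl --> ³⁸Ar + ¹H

alpha particle

Conserve mass number: A + 35 = 38 + 1, so A = 4.
Conserve atomic number: Z + 17 = 18 + 1, so Z = 2.
A = 4 and Z = 2 is ⁴He — an alpha particle.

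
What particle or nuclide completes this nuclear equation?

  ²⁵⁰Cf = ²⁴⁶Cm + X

Conserve mass number: 250 = 246 + A, so A = 4.
Conserve atomic number: 98 = 96 + Z, so Z = 2.
A = 4 and Z = 2 is ⁴He — an alpha particle.

alpha particle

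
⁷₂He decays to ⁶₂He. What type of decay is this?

ΔA = 6 − 7 = -1; ΔZ = 2 − 2 = +0.
A drops by 1 with Z unchanged — a neutron was emitted.

neutron emission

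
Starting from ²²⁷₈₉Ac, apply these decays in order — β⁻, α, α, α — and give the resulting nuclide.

Start: (A, Z) = (227, 89).
After β⁻: (227, 90).
After α: (223, 88).
After α: (219, 86).
After α: (215, 84).
Z = 84 is polonium.

Po-215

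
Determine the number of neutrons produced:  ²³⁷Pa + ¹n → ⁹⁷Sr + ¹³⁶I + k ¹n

Conserve mass number: 238 = 97 + 136 + k, so k = 238 − 233 = 5.
Check atomic number: 91 = 38 + 53 + 0 = 91. ✓

5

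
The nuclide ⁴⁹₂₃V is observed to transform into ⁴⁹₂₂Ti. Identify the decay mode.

beta-plus decay or electron capture

ΔA = 49 − 49 = 0; ΔZ = 22 − 23 = -1.
A is unchanged and Z drops by 1 — a proton has become a neutron (β⁺ emission or electron capture).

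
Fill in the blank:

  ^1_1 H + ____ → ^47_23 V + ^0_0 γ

Conserve mass number: 1 + A = 47 + 0, so A = 46.
Conserve atomic number: 1 + Z = 23 + 0, so Z = 22.
Z = 22 is titanium, so the species is ^46_22 Ti.

Ti-46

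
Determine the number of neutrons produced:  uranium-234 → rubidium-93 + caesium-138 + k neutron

3

Conserve mass number: 234 = 93 + 138 + k, so k = 234 − 231 = 3.
Check atomic number: 92 = 37 + 55 + 0 = 92. ✓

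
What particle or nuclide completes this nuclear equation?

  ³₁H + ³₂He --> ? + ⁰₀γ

Conserve mass number: 3 + 3 = A + 0, so A = 6.
Conserve atomic number: 1 + 2 = Z + 0, so Z = 3.
Z = 3 is lithium, so the species is ⁶₃Li.

Li-6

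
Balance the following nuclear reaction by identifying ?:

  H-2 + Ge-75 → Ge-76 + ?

proton

Conserve mass number: 2 + 75 = 76 + A, so A = 1.
Conserve atomic number: 1 + 32 = 32 + Z, so Z = 1.
A = 1 and Z = 1 is H-1 — a proton.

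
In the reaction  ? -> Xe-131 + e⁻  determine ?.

Conserve mass number: A = 131 + 0, so A = 131.
Conserve atomic number: Z = 54 − 1, so Z = 53.
Z = 53 is iodine, so the species is I-131.

I-131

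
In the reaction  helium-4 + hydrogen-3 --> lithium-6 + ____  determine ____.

Conserve mass number: 4 + 3 = 6 + A, so A = 1.
Conserve atomic number: 2 + 1 = 3 + Z, so Z = 0.
A = 1 and Z = 0 is neutron — a neutron.

neutron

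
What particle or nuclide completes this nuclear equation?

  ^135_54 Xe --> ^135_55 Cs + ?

beta-minus particle

Conserve mass number: 135 = 135 + A, so A = 0.
Conserve atomic number: 54 = 55 + Z, so Z = -1.
A = 0 and Z = -1 is ^0_-1 e — a beta-minus particle.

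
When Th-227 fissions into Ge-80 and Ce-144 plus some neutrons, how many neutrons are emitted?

Conserve mass number: 227 = 80 + 144 + k, so k = 227 − 224 = 3.
Check atomic number: 90 = 32 + 58 + 0 = 90. ✓

3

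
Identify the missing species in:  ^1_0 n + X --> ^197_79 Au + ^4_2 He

Tl-200

Conserve mass number: 1 + A = 197 + 4, so A = 200.
Conserve atomic number: 0 + Z = 79 + 2, so Z = 81.
Z = 81 is thallium, so the species is ^200_81 Tl.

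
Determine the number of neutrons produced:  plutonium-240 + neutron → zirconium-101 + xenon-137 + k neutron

3

Conserve mass number: 241 = 101 + 137 + k, so k = 241 − 238 = 3.
Check atomic number: 94 = 40 + 54 + 0 = 94. ✓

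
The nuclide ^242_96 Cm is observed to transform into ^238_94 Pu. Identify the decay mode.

alpha decay

ΔA = 238 − 242 = -4; ΔZ = 94 − 96 = -2.
A drops by 4 and Z drops by 2 — the signature of alpha emission.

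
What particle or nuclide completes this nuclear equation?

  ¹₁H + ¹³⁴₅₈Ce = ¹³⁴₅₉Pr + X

neutron

Conserve mass number: 1 + 134 = 134 + A, so A = 1.
Conserve atomic number: 1 + 58 = 59 + Z, so Z = 0.
A = 1 and Z = 0 is ¹₀n — a neutron.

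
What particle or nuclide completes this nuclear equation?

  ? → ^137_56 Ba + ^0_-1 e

Conserve mass number: A = 137 + 0, so A = 137.
Conserve atomic number: Z = 56 − 1, so Z = 55.
Z = 55 is caesium, so the species is ^137_55 Cs.

Cs-137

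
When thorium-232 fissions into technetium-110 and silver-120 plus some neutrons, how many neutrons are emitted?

Conserve mass number: 232 = 110 + 120 + k, so k = 232 − 230 = 2.
Check atomic number: 90 = 43 + 47 + 0 = 90. ✓

2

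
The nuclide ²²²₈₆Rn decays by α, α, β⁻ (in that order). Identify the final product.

Bi-214

Start: (A, Z) = (222, 86).
After α: (218, 84).
After α: (214, 82).
After β⁻: (214, 83).
Z = 83 is bismuth.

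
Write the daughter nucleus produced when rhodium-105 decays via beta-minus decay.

Beta-minus decay: mass number changes by +0, atomic number by +1.
A: 105 = 105; Z: 45 + 1 = 46.
Z = 46 is palladium, so the daughter is palladium-105.

Pd-105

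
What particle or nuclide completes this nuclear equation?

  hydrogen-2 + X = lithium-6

alpha particle

Conserve mass number: 2 + A = 6, so A = 4.
Conserve atomic number: 1 + Z = 3, so Z = 2.
A = 4 and Z = 2 is helium-4 — an alpha particle.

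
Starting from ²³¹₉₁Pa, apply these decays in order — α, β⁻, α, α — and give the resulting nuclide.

Start: (A, Z) = (231, 91).
After α: (227, 89).
After β⁻: (227, 90).
After α: (223, 88).
After α: (219, 86).
Z = 86 is radon.

Rn-219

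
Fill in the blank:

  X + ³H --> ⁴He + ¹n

Conserve mass number: A + 3 = 4 + 1, so A = 2.
Conserve atomic number: Z + 1 = 2 + 0, so Z = 1.
A = 2 and Z = 1 is ²H — a deuteron.

deuteron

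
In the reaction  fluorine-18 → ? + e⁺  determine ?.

O-18

Conserve mass number: 18 = A + 0, so A = 18.
Conserve atomic number: 9 = Z + 1, so Z = 8.
Z = 8 is oxygen, so the species is oxygen-18.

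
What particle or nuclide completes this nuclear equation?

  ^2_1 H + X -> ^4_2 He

deuteron

Conserve mass number: 2 + A = 4, so A = 2.
Conserve atomic number: 1 + Z = 2, so Z = 1.
A = 2 and Z = 1 is ^2_1 H — a deuteron.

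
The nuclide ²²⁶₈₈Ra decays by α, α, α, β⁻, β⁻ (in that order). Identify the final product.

Start: (A, Z) = (226, 88).
After α: (222, 86).
After α: (218, 84).
After α: (214, 82).
After β⁻: (214, 83).
After β⁻: (214, 84).
Z = 84 is polonium.

Po-214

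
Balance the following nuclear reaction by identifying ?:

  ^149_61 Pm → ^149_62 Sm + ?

beta-minus particle

Conserve mass number: 149 = 149 + A, so A = 0.
Conserve atomic number: 61 = 62 + Z, so Z = -1.
A = 0 and Z = -1 is ^0_-1 e — a beta-minus particle.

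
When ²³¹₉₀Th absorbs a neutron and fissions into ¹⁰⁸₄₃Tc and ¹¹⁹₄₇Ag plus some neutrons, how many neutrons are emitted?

Conserve mass number: 232 = 108 + 119 + k, so k = 232 − 227 = 5.
Check atomic number: 90 = 43 + 47 + 0 = 90. ✓

5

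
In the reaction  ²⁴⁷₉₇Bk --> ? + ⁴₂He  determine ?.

Conserve mass number: 247 = A + 4, so A = 243.
Conserve atomic number: 97 = Z + 2, so Z = 95.
Z = 95 is americium, so the species is ²⁴³₉₅Am.

Am-243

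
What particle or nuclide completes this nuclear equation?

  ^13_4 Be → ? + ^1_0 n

Be-12

Conserve mass number: 13 = A + 1, so A = 12.
Conserve atomic number: 4 = Z + 0, so Z = 4.
Z = 4 is beryllium, so the species is ^12_4 Be.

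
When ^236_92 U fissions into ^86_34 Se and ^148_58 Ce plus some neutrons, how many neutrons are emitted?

Conserve mass number: 236 = 86 + 148 + k, so k = 236 − 234 = 2.
Check atomic number: 92 = 34 + 58 + 0 = 92. ✓

2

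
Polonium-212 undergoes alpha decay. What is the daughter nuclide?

Alpha decay: mass number changes by -4, atomic number by -2.
A: 212 − 4 = 208; Z: 84 − 2 = 82.
Z = 82 is lead, so the daughter is lead-208.

Pb-208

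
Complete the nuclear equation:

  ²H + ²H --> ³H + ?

Conserve mass number: 2 + 2 = 3 + A, so A = 1.
Conserve atomic number: 1 + 1 = 1 + Z, so Z = 1.
A = 1 and Z = 1 is ¹H — a proton.

proton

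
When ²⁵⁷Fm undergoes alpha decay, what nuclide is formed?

Cf-253

Alpha decay: mass number changes by -4, atomic number by -2.
A: 257 − 4 = 253; Z: 100 − 2 = 98.
Z = 98 is californium, so the daughter is ²⁵³Cf.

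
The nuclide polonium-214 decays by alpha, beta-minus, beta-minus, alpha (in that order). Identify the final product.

Start: (A, Z) = (214, 84).
After α: (210, 82).
After β⁻: (210, 83).
After β⁻: (210, 84).
After α: (206, 82).
Z = 82 is lead.

Pb-206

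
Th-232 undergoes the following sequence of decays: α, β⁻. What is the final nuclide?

Ac-228

Start: (A, Z) = (232, 90).
After α: (228, 88).
After β⁻: (228, 89).
Z = 89 is actinium.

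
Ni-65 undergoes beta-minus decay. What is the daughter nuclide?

Cu-65

Beta-minus decay: mass number changes by +0, atomic number by +1.
A: 65 = 65; Z: 28 + 1 = 29.
Z = 29 is copper, so the daughter is Cu-65.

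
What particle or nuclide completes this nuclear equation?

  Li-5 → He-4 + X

Conserve mass number: 5 = 4 + A, so A = 1.
Conserve atomic number: 3 = 2 + Z, so Z = 1.
A = 1 and Z = 1 is H-1 — a proton.

proton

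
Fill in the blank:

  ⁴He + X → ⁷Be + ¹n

alpha particle

Conserve mass number: 4 + A = 7 + 1, so A = 4.
Conserve atomic number: 2 + Z = 4 + 0, so Z = 2.
A = 4 and Z = 2 is ⁴He — an alpha particle.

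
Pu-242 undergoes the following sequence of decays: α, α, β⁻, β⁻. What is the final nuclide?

U-234

Start: (A, Z) = (242, 94).
After α: (238, 92).
After α: (234, 90).
After β⁻: (234, 91).
After β⁻: (234, 92).
Z = 92 is uranium.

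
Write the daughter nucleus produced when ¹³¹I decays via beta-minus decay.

Beta-minus decay: mass number changes by +0, atomic number by +1.
A: 131 = 131; Z: 53 + 1 = 54.
Z = 54 is xenon, so the daughter is ¹³¹Xe.

Xe-131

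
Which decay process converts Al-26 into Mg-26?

ΔA = 26 − 26 = 0; ΔZ = 12 − 13 = -1.
A is unchanged and Z drops by 1 — a proton has become a neutron (β⁺ emission or electron capture).

beta-plus decay or electron capture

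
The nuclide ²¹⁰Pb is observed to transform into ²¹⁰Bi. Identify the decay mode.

beta-minus decay

ΔA = 210 − 210 = 0; ΔZ = 83 − 82 = +1.
A is unchanged and Z rises by 1 — a neutron has become a proton (β⁻ decay).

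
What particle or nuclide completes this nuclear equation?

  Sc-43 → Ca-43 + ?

positron

Conserve mass number: 43 = 43 + A, so A = 0.
Conserve atomic number: 21 = 20 + Z, so Z = 1.
A = 0 and Z = 1 is e⁺ — a positron.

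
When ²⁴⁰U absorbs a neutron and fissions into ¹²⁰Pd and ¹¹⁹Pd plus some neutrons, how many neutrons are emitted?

2

Conserve mass number: 241 = 120 + 119 + k, so k = 241 − 239 = 2.
Check atomic number: 92 = 46 + 46 + 0 = 92. ✓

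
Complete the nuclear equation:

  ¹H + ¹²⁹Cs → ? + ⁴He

Xe-126

Conserve mass number: 1 + 129 = A + 4, so A = 126.
Conserve atomic number: 1 + 55 = Z + 2, so Z = 54.
Z = 54 is xenon, so the species is ¹²⁶Xe.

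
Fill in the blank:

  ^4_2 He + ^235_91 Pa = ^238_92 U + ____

proton

Conserve mass number: 4 + 235 = 238 + A, so A = 1.
Conserve atomic number: 2 + 91 = 92 + Z, so Z = 1.
A = 1 and Z = 1 is ^1_1 H — a proton.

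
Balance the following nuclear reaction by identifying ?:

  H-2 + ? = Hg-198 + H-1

Hg-197

Conserve mass number: 2 + A = 198 + 1, so A = 197.
Conserve atomic number: 1 + Z = 80 + 1, so Z = 80.
Z = 80 is mercury, so the species is Hg-197.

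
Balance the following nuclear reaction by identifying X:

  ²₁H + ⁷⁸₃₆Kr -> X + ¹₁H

Kr-79

Conserve mass number: 2 + 78 = A + 1, so A = 79.
Conserve atomic number: 1 + 36 = Z + 1, so Z = 36.
Z = 36 is krypton, so the species is ⁷⁹₃₆Kr.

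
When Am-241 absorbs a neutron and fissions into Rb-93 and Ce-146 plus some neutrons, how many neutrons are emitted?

Conserve mass number: 242 = 93 + 146 + k, so k = 242 − 239 = 3.
Check atomic number: 95 = 37 + 58 + 0 = 95. ✓

3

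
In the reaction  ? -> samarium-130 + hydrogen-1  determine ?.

Eu-131

Conserve mass number: A = 130 + 1, so A = 131.
Conserve atomic number: Z = 62 + 1, so Z = 63.
Z = 63 is europium, so the species is europium-131.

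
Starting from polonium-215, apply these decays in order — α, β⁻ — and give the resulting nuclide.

Bi-211

Start: (A, Z) = (215, 84).
After α: (211, 82).
After β⁻: (211, 83).
Z = 83 is bismuth.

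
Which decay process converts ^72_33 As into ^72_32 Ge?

ΔA = 72 − 72 = 0; ΔZ = 32 − 33 = -1.
A is unchanged and Z drops by 1 — a proton has become a neutron (β⁺ emission or electron capture).

beta-plus decay or electron capture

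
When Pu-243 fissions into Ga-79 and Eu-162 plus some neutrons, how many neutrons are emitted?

Conserve mass number: 243 = 79 + 162 + k, so k = 243 − 241 = 2.
Check atomic number: 94 = 31 + 63 + 0 = 94. ✓

2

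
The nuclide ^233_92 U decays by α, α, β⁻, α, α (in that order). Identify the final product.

At-217

Start: (A, Z) = (233, 92).
After α: (229, 90).
After α: (225, 88).
After β⁻: (225, 89).
After α: (221, 87).
After α: (217, 85).
Z = 85 is astatine.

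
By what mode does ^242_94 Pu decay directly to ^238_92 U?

ΔA = 238 − 242 = -4; ΔZ = 92 − 94 = -2.
A drops by 4 and Z drops by 2 — the signature of alpha emission.

alpha decay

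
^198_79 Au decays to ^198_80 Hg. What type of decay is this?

beta-minus decay

ΔA = 198 − 198 = 0; ΔZ = 80 − 79 = +1.
A is unchanged and Z rises by 1 — a neutron has become a proton (β⁻ decay).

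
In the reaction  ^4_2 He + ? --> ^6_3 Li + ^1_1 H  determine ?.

Conserve mass number: 4 + A = 6 + 1, so A = 3.
Conserve atomic number: 2 + Z = 3 + 1, so Z = 2.
Z = 2 is helium, so the species is ^3_2 He.

He-3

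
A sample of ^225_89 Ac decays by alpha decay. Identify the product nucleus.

Fr-221

Alpha decay: mass number changes by -4, atomic number by -2.
A: 225 − 4 = 221; Z: 89 − 2 = 87.
Z = 87 is francium, so the daughter is ^221_87 Fr.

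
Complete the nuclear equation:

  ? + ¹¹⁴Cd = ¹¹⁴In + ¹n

proton

Conserve mass number: A + 114 = 114 + 1, so A = 1.
Conserve atomic number: Z + 48 = 49 + 0, so Z = 1.
A = 1 and Z = 1 is ¹H — a proton.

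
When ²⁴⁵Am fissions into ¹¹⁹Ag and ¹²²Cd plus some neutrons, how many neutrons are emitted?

4

Conserve mass number: 245 = 119 + 122 + k, so k = 245 − 241 = 4.
Check atomic number: 95 = 47 + 48 + 0 = 95. ✓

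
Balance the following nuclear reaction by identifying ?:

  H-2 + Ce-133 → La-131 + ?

Conserve mass number: 2 + 133 = 131 + A, so A = 4.
Conserve atomic number: 1 + 58 = 57 + Z, so Z = 2.
A = 4 and Z = 2 is He-4 — an alpha particle.

alpha particle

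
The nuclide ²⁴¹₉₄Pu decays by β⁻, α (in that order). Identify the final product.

Np-237

Start: (A, Z) = (241, 94).
After β⁻: (241, 95).
After α: (237, 93).
Z = 93 is neptunium.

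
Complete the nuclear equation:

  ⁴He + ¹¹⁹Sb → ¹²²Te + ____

Conserve mass number: 4 + 119 = 122 + A, so A = 1.
Conserve atomic number: 2 + 51 = 52 + Z, so Z = 1.
A = 1 and Z = 1 is ¹H — a proton.

proton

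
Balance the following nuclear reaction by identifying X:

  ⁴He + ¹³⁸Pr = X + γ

Conserve mass number: 4 + 138 = A + 0, so A = 142.
Conserve atomic number: 2 + 59 = Z + 0, so Z = 61.
Z = 61 is promethium, so the species is ¹⁴²Pm.

Pm-142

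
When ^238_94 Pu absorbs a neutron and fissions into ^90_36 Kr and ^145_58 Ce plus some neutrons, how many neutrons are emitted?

4

Conserve mass number: 239 = 90 + 145 + k, so k = 239 − 235 = 4.
Check atomic number: 94 = 36 + 58 + 0 = 94. ✓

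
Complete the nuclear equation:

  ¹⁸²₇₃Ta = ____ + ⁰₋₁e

Conserve mass number: 182 = A + 0, so A = 182.
Conserve atomic number: 73 = Z − 1, so Z = 74.
Z = 74 is tungsten, so the species is ¹⁸²₇₄W.

W-182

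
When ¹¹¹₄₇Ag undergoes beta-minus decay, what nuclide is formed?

Beta-minus decay: mass number changes by +0, atomic number by +1.
A: 111 = 111; Z: 47 + 1 = 48.
Z = 48 is cadmium, so the daughter is ¹¹¹₄₈Cd.

Cd-111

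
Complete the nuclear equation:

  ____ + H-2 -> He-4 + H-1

Conserve mass number: A + 2 = 4 + 1, so A = 3.
Conserve atomic number: Z + 1 = 2 + 1, so Z = 2.
Z = 2 is helium, so the species is He-3.

He-3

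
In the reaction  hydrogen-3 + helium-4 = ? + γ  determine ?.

Li-7

Conserve mass number: 3 + 4 = A + 0, so A = 7.
Conserve atomic number: 1 + 2 = Z + 0, so Z = 3.
Z = 3 is lithium, so the species is lithium-7.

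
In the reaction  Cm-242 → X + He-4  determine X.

Pu-238

Conserve mass number: 242 = A + 4, so A = 238.
Conserve atomic number: 96 = Z + 2, so Z = 94.
Z = 94 is plutonium, so the species is Pu-238.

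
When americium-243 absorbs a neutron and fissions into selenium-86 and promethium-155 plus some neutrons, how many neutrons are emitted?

3

Conserve mass number: 244 = 86 + 155 + k, so k = 244 − 241 = 3.
Check atomic number: 95 = 34 + 61 + 0 = 95. ✓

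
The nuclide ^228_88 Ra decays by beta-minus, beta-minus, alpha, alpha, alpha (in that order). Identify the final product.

Po-216

Start: (A, Z) = (228, 88).
After β⁻: (228, 89).
After β⁻: (228, 90).
After α: (224, 88).
After α: (220, 86).
After α: (216, 84).
Z = 84 is polonium.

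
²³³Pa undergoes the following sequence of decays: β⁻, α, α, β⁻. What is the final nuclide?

Start: (A, Z) = (233, 91).
After β⁻: (233, 92).
After α: (229, 90).
After α: (225, 88).
After β⁻: (225, 89).
Z = 89 is actinium.

Ac-225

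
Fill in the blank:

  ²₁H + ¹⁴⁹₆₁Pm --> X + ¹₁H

Pm-150

Conserve mass number: 2 + 149 = A + 1, so A = 150.
Conserve atomic number: 1 + 61 = Z + 1, so Z = 61.
Z = 61 is promethium, so the species is ¹⁵⁰₆₁Pm.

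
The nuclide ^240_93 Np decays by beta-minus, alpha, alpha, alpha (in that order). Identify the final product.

Start: (A, Z) = (240, 93).
After β⁻: (240, 94).
After α: (236, 92).
After α: (232, 90).
After α: (228, 88).
Z = 88 is radium.

Ra-228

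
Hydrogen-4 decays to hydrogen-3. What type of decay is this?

ΔA = 3 − 4 = -1; ΔZ = 1 − 1 = +0.
A drops by 1 with Z unchanged — a neutron was emitted.

neutron emission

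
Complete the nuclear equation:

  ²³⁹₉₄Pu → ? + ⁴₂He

U-235

Conserve mass number: 239 = A + 4, so A = 235.
Conserve atomic number: 94 = Z + 2, so Z = 92.
Z = 92 is uranium, so the species is ²³⁵₉₂U.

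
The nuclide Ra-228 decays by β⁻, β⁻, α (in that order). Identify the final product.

Ra-224

Start: (A, Z) = (228, 88).
After β⁻: (228, 89).
After β⁻: (228, 90).
After α: (224, 88).
Z = 88 is radium.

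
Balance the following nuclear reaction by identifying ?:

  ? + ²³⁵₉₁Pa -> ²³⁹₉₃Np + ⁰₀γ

Conserve mass number: A + 235 = 239 + 0, so A = 4.
Conserve atomic number: Z + 91 = 93 + 0, so Z = 2.
A = 4 and Z = 2 is ⁴₂He — an alpha particle.

alpha particle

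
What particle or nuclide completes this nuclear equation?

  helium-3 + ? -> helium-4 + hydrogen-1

deuteron

Conserve mass number: 3 + A = 4 + 1, so A = 2.
Conserve atomic number: 2 + Z = 2 + 1, so Z = 1.
A = 2 and Z = 1 is hydrogen-2 — a deuteron.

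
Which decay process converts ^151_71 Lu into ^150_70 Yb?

ΔA = 150 − 151 = -1; ΔZ = 70 − 71 = -1.
A drops by 1 and Z drops by 1 — a proton was emitted.

proton emission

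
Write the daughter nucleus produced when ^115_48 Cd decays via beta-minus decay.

Beta-minus decay: mass number changes by +0, atomic number by +1.
A: 115 = 115; Z: 48 + 1 = 49.
Z = 49 is indium, so the daughter is ^115_49 In.

In-115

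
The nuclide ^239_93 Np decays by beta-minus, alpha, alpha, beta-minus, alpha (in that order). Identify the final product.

Start: (A, Z) = (239, 93).
After β⁻: (239, 94).
After α: (235, 92).
After α: (231, 90).
After β⁻: (231, 91).
After α: (227, 89).
Z = 89 is actinium.

Ac-227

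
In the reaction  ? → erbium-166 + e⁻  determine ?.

Ho-166

Conserve mass number: A = 166 + 0, so A = 166.
Conserve atomic number: Z = 68 − 1, so Z = 67.
Z = 67 is holmium, so the species is holmium-166.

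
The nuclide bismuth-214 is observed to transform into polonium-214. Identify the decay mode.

beta-minus decay

ΔA = 214 − 214 = 0; ΔZ = 84 − 83 = +1.
A is unchanged and Z rises by 1 — a neutron has become a proton (β⁻ decay).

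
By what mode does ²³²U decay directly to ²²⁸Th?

alpha decay

ΔA = 228 − 232 = -4; ΔZ = 90 − 92 = -2.
A drops by 4 and Z drops by 2 — the signature of alpha emission.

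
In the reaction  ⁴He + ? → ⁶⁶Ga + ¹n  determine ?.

Conserve mass number: 4 + A = 66 + 1, so A = 63.
Conserve atomic number: 2 + Z = 31 + 0, so Z = 29.
Z = 29 is copper, so the species is ⁶³Cu.

Cu-63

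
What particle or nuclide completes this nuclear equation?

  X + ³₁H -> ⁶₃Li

Conserve mass number: A + 3 = 6, so A = 3.
Conserve atomic number: Z + 1 = 3, so Z = 2.
Z = 2 is helium, so the species is ³₂He.

He-3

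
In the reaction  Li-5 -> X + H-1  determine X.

Conserve mass number: 5 = A + 1, so A = 4.
Conserve atomic number: 3 = Z + 1, so Z = 2.
A = 4 and Z = 2 is He-4 — an alpha particle.

He-4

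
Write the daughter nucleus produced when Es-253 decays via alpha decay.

Bk-249

Alpha decay: mass number changes by -4, atomic number by -2.
A: 253 − 4 = 249; Z: 99 − 2 = 97.
Z = 97 is berkelium, so the daughter is Bk-249.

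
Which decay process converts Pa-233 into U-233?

beta-minus decay

ΔA = 233 − 233 = 0; ΔZ = 92 − 91 = +1.
A is unchanged and Z rises by 1 — a neutron has become a proton (β⁻ decay).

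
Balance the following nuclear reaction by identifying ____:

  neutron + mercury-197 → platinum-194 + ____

alpha particle

Conserve mass number: 1 + 197 = 194 + A, so A = 4.
Conserve atomic number: 0 + 80 = 78 + Z, so Z = 2.
A = 4 and Z = 2 is helium-4 — an alpha particle.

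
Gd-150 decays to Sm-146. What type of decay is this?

ΔA = 146 − 150 = -4; ΔZ = 62 − 64 = -2.
A drops by 4 and Z drops by 2 — the signature of alpha emission.

alpha decay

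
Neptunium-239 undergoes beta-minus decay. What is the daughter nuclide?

Pu-239

Beta-minus decay: mass number changes by +0, atomic number by +1.
A: 239 = 239; Z: 93 + 1 = 94.
Z = 94 is plutonium, so the daughter is plutonium-239.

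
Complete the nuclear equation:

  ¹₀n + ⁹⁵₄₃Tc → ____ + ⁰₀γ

Tc-96

Conserve mass number: 1 + 95 = A + 0, so A = 96.
Conserve atomic number: 0 + 43 = Z + 0, so Z = 43.
Z = 43 is technetium, so the species is ⁹⁶₄₃Tc.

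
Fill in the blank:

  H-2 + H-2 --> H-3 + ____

proton

Conserve mass number: 2 + 2 = 3 + A, so A = 1.
Conserve atomic number: 1 + 1 = 1 + Z, so Z = 1.
A = 1 and Z = 1 is H-1 — a proton.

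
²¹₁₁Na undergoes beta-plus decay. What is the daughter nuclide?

Beta-plus decay: mass number changes by +0, atomic number by -1.
A: 21 = 21; Z: 11 − 1 = 10.
Z = 10 is neon, so the daughter is ²¹₁₀Ne.

Ne-21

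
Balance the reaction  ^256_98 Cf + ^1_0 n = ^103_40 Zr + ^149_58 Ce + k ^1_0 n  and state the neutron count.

Conserve mass number: 257 = 103 + 149 + k, so k = 257 − 252 = 5.
Check atomic number: 98 = 40 + 58 + 0 = 98. ✓

5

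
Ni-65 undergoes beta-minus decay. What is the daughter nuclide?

Beta-minus decay: mass number changes by +0, atomic number by +1.
A: 65 = 65; Z: 28 + 1 = 29.
Z = 29 is copper, so the daughter is Cu-65.

Cu-65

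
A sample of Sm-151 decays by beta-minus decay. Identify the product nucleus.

Beta-minus decay: mass number changes by +0, atomic number by +1.
A: 151 = 151; Z: 62 + 1 = 63.
Z = 63 is europium, so the daughter is Eu-151.

Eu-151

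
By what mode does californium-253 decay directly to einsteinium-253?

ΔA = 253 − 253 = 0; ΔZ = 99 − 98 = +1.
A is unchanged and Z rises by 1 — a neutron has become a proton (β⁻ decay).

beta-minus decay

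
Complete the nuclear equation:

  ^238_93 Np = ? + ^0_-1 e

Pu-238

Conserve mass number: 238 = A + 0, so A = 238.
Conserve atomic number: 93 = Z − 1, so Z = 94.
Z = 94 is plutonium, so the species is ^238_94 Pu.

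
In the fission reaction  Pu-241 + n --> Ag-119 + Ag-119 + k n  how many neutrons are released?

4

Conserve mass number: 242 = 119 + 119 + k, so k = 242 − 238 = 4.
Check atomic number: 94 = 47 + 47 + 0 = 94. ✓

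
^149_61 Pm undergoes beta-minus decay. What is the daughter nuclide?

Sm-149

Beta-minus decay: mass number changes by +0, atomic number by +1.
A: 149 = 149; Z: 61 + 1 = 62.
Z = 62 is samarium, so the daughter is ^149_62 Sm.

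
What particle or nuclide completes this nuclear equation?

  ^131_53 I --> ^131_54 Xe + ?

Conserve mass number: 131 = 131 + A, so A = 0.
Conserve atomic number: 53 = 54 + Z, so Z = -1.
A = 0 and Z = -1 is ^0_-1 e — a beta-minus particle.

beta-minus particle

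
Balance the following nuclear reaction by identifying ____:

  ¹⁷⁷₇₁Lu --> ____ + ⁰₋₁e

Conserve mass number: 177 = A + 0, so A = 177.
Conserve atomic number: 71 = Z − 1, so Z = 72.
Z = 72 is hafnium, so the species is ¹⁷⁷₇₂Hf.

Hf-177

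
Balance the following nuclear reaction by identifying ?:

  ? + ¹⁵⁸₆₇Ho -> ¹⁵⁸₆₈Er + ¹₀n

Conserve mass number: A + 158 = 158 + 1, so A = 1.
Conserve atomic number: Z + 67 = 68 + 0, so Z = 1.
A = 1 and Z = 1 is ¹₁H — a proton.

proton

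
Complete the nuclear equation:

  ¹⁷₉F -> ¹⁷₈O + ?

Conserve mass number: 17 = 17 + A, so A = 0.
Conserve atomic number: 9 = 8 + Z, so Z = 1.
A = 0 and Z = 1 is ⁰₁e — a positron.

positron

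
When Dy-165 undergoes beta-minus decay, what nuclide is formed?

Ho-165

Beta-minus decay: mass number changes by +0, atomic number by +1.
A: 165 = 165; Z: 66 + 1 = 67.
Z = 67 is holmium, so the daughter is Ho-165.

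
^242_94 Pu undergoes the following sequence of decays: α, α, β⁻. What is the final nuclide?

Start: (A, Z) = (242, 94).
After α: (238, 92).
After α: (234, 90).
After β⁻: (234, 91).
Z = 91 is protactinium.

Pa-234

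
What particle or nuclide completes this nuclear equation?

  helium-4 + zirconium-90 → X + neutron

Mo-93

Conserve mass number: 4 + 90 = A + 1, so A = 93.
Conserve atomic number: 2 + 40 = Z + 0, so Z = 42.
Z = 42 is molybdenum, so the species is molybdenum-93.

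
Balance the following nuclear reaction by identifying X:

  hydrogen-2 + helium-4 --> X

Li-6

Conserve mass number: 2 + 4 = A, so A = 6.
Conserve atomic number: 1 + 2 = Z, so Z = 3.
Z = 3 is lithium, so the species is lithium-6.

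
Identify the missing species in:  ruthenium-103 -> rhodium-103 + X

beta-minus particle

Conserve mass number: 103 = 103 + A, so A = 0.
Conserve atomic number: 44 = 45 + Z, so Z = -1.
A = 0 and Z = -1 is e⁻ — a beta-minus particle.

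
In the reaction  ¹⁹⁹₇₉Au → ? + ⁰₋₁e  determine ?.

Conserve mass number: 199 = A + 0, so A = 199.
Conserve atomic number: 79 = Z − 1, so Z = 80.
Z = 80 is mercury, so the species is ¹⁹⁹₈₀Hg.

Hg-199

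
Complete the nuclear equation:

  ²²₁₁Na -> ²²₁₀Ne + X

positron

Conserve mass number: 22 = 22 + A, so A = 0.
Conserve atomic number: 11 = 10 + Z, so Z = 1.
A = 0 and Z = 1 is ⁰₁e — a positron.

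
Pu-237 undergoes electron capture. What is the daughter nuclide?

Electron capture: mass number changes by +0, atomic number by -1.
A: 237 = 237; Z: 94 − 1 = 93.
Z = 93 is neptunium, so the daughter is Np-237.

Np-237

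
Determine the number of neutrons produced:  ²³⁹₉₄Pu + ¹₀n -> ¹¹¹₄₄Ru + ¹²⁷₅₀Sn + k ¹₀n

Conserve mass number: 240 = 111 + 127 + k, so k = 240 − 238 = 2.
Check atomic number: 94 = 44 + 50 + 0 = 94. ✓

2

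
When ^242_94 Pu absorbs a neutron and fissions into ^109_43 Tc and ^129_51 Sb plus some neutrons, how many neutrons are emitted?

Conserve mass number: 243 = 109 + 129 + k, so k = 243 − 238 = 5.
Check atomic number: 94 = 43 + 51 + 0 = 94. ✓

5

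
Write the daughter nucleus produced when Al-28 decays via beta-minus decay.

Beta-minus decay: mass number changes by +0, atomic number by +1.
A: 28 = 28; Z: 13 + 1 = 14.
Z = 14 is silicon, so the daughter is Si-28.

Si-28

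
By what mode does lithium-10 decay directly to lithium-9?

neutron emission

ΔA = 9 − 10 = -1; ΔZ = 3 − 3 = +0.
A drops by 1 with Z unchanged — a neutron was emitted.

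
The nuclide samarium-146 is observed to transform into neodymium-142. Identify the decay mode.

ΔA = 142 − 146 = -4; ΔZ = 60 − 62 = -2.
A drops by 4 and Z drops by 2 — the signature of alpha emission.

alpha decay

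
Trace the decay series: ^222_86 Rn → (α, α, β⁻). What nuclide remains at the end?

Bi-214

Start: (A, Z) = (222, 86).
After α: (218, 84).
After α: (214, 82).
After β⁻: (214, 83).
Z = 83 is bismuth.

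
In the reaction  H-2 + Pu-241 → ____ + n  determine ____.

Conserve mass number: 2 + 241 = A + 1, so A = 242.
Conserve atomic number: 1 + 94 = Z + 0, so Z = 95.
Z = 95 is americium, so the species is Am-242.

Am-242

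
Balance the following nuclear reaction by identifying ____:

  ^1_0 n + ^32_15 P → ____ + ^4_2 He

Al-29

Conserve mass number: 1 + 32 = A + 4, so A = 29.
Conserve atomic number: 0 + 15 = Z + 2, so Z = 13.
Z = 13 is aluminium, so the species is ^29_13 Al.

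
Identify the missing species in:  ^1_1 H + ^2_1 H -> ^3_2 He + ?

gamma ray

Conserve mass number: 1 + 2 = 3 + A, so A = 0.
Conserve atomic number: 1 + 1 = 2 + Z, so Z = 0.
A = 0 and Z = 0 is ^0_0 γ — a gamma ray.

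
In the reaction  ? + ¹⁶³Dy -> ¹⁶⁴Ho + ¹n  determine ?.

Conserve mass number: A + 163 = 164 + 1, so A = 2.
Conserve atomic number: Z + 66 = 67 + 0, so Z = 1.
A = 2 and Z = 1 is ²H — a deuteron.

deuteron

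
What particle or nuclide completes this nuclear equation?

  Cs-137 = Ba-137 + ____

Conserve mass number: 137 = 137 + A, so A = 0.
Conserve atomic number: 55 = 56 + Z, so Z = -1.
A = 0 and Z = -1 is e⁻ — a beta-minus particle.

beta-minus particle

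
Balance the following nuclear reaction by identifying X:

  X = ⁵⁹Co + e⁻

Conserve mass number: A = 59 + 0, so A = 59.
Conserve atomic number: Z = 27 − 1, so Z = 26.
Z = 26 is iron, so the species is ⁵⁹Fe.

Fe-59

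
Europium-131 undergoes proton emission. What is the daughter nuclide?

Proton emission: mass number changes by -1, atomic number by -1.
A: 131 − 1 = 130; Z: 63 − 1 = 62.
Z = 62 is samarium, so the daughter is samarium-130.

Sm-130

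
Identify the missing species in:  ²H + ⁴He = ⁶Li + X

Conserve mass number: 2 + 4 = 6 + A, so A = 0.
Conserve atomic number: 1 + 2 = 3 + Z, so Z = 0.
A = 0 and Z = 0 is γ — a gamma ray.

gamma ray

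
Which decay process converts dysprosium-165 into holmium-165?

beta-minus decay

ΔA = 165 − 165 = 0; ΔZ = 67 − 66 = +1.
A is unchanged and Z rises by 1 — a neutron has become a proton (β⁻ decay).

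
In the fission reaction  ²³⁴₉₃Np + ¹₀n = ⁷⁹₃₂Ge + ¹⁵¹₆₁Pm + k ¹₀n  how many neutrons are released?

Conserve mass number: 235 = 79 + 151 + k, so k = 235 − 230 = 5.
Check atomic number: 93 = 32 + 61 + 0 = 93. ✓

5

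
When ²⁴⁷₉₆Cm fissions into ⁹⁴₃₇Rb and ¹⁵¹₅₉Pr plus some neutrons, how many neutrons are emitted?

Conserve mass number: 247 = 94 + 151 + k, so k = 247 − 245 = 2.
Check atomic number: 96 = 37 + 59 + 0 = 96. ✓

2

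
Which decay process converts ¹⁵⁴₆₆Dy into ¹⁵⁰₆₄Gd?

alpha decay

ΔA = 150 − 154 = -4; ΔZ = 64 − 66 = -2.
A drops by 4 and Z drops by 2 — the signature of alpha emission.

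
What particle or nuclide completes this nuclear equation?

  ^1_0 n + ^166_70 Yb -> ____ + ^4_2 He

Conserve mass number: 1 + 166 = A + 4, so A = 163.
Conserve atomic number: 0 + 70 = Z + 2, so Z = 68.
Z = 68 is erbium, so the species is ^163_68 Er.

Er-163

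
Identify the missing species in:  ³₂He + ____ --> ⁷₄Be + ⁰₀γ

Conserve mass number: 3 + A = 7 + 0, so A = 4.
Conserve atomic number: 2 + Z = 4 + 0, so Z = 2.
A = 4 and Z = 2 is ⁴₂He — an alpha particle.

alpha particle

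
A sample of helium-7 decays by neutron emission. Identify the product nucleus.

He-6

Neutron emission: mass number changes by -1, atomic number by +0.
A: 7 − 1 = 6; Z: 2 = 2.
Z = 2 is helium, so the daughter is helium-6.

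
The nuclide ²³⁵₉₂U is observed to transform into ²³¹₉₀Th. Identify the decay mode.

alpha decay

ΔA = 231 − 235 = -4; ΔZ = 90 − 92 = -2.
A drops by 4 and Z drops by 2 — the signature of alpha emission.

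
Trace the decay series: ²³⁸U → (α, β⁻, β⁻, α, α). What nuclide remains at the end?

Start: (A, Z) = (238, 92).
After α: (234, 90).
After β⁻: (234, 91).
After β⁻: (234, 92).
After α: (230, 90).
After α: (226, 88).
Z = 88 is radium.

Ra-226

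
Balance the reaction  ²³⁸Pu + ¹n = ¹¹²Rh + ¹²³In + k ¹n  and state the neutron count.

Conserve mass number: 239 = 112 + 123 + k, so k = 239 − 235 = 4.
Check atomic number: 94 = 45 + 49 + 0 = 94. ✓

4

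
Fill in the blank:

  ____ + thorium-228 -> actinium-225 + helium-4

proton

Conserve mass number: A + 228 = 225 + 4, so A = 1.
Conserve atomic number: Z + 90 = 89 + 2, so Z = 1.
A = 1 and Z = 1 is hydrogen-1 — a proton.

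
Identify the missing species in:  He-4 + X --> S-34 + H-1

Conserve mass number: 4 + A = 34 + 1, so A = 31.
Conserve atomic number: 2 + Z = 16 + 1, so Z = 15.
Z = 15 is phosphorus, so the species is P-31.

P-31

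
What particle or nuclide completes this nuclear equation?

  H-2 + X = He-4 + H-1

He-3

Conserve mass number: 2 + A = 4 + 1, so A = 3.
Conserve atomic number: 1 + Z = 2 + 1, so Z = 2.
Z = 2 is helium, so the species is He-3.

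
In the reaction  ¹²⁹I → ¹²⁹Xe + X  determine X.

Conserve mass number: 129 = 129 + A, so A = 0.
Conserve atomic number: 53 = 54 + Z, so Z = -1.
A = 0 and Z = -1 is e⁻ — a beta-minus particle.

beta-minus particle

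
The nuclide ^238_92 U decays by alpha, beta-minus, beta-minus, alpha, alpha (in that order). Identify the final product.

Start: (A, Z) = (238, 92).
After α: (234, 90).
After β⁻: (234, 91).
After β⁻: (234, 92).
After α: (230, 90).
After α: (226, 88).
Z = 88 is radium.

Ra-226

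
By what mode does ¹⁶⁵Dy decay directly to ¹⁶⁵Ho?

beta-minus decay

ΔA = 165 − 165 = 0; ΔZ = 67 − 66 = +1.
A is unchanged and Z rises by 1 — a neutron has become a proton (β⁻ decay).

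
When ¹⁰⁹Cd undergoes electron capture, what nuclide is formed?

Ag-109

Electron capture: mass number changes by +0, atomic number by -1.
A: 109 = 109; Z: 48 − 1 = 47.
Z = 47 is silver, so the daughter is ¹⁰⁹Ag.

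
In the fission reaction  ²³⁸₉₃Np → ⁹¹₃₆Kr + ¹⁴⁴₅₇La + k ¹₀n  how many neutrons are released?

3

Conserve mass number: 238 = 91 + 144 + k, so k = 238 − 235 = 3.
Check atomic number: 93 = 36 + 57 + 0 = 93. ✓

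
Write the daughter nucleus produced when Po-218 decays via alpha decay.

Pb-214

Alpha decay: mass number changes by -4, atomic number by -2.
A: 218 − 4 = 214; Z: 84 − 2 = 82.
Z = 82 is lead, so the daughter is Pb-214.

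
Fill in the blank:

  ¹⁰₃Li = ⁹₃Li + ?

Conserve mass number: 10 = 9 + A, so A = 1.
Conserve atomic number: 3 = 3 + Z, so Z = 0.
A = 1 and Z = 0 is ¹₀n — a neutron.

neutron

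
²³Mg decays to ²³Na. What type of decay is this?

ΔA = 23 − 23 = 0; ΔZ = 11 − 12 = -1.
A is unchanged and Z drops by 1 — a proton has become a neutron (β⁺ emission or electron capture).

beta-plus decay or electron capture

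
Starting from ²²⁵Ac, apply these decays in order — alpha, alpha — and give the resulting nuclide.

Start: (A, Z) = (225, 89).
After α: (221, 87).
After α: (217, 85).
Z = 85 is astatine.

At-217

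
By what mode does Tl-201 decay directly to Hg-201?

ΔA = 201 − 201 = 0; ΔZ = 80 − 81 = -1.
A is unchanged and Z drops by 1 — a proton has become a neutron (β⁺ emission or electron capture).

beta-plus decay or electron capture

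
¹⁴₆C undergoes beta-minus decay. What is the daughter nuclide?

Beta-minus decay: mass number changes by +0, atomic number by +1.
A: 14 = 14; Z: 6 + 1 = 7.
Z = 7 is nitrogen, so the daughter is ¹⁴₇N.

N-14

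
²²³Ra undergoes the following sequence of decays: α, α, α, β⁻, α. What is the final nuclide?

Tl-207

Start: (A, Z) = (223, 88).
After α: (219, 86).
After α: (215, 84).
After α: (211, 82).
After β⁻: (211, 83).
After α: (207, 81).
Z = 81 is thallium.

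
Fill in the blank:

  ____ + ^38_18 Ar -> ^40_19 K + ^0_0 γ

deuteron

Conserve mass number: A + 38 = 40 + 0, so A = 2.
Conserve atomic number: Z + 18 = 19 + 0, so Z = 1.
A = 2 and Z = 1 is ^2_1 H — a deuteron.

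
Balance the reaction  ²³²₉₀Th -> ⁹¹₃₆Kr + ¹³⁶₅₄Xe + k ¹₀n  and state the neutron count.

5

Conserve mass number: 232 = 91 + 136 + k, so k = 232 − 227 = 5.
Check atomic number: 90 = 36 + 54 + 0 = 90. ✓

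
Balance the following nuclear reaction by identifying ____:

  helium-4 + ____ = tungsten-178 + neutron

Conserve mass number: 4 + A = 178 + 1, so A = 175.
Conserve atomic number: 2 + Z = 74 + 0, so Z = 72.
Z = 72 is hafnium, so the species is hafnium-175.

Hf-175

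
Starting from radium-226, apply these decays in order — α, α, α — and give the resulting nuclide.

Start: (A, Z) = (226, 88).
After α: (222, 86).
After α: (218, 84).
After α: (214, 82).
Z = 82 is lead.

Pb-214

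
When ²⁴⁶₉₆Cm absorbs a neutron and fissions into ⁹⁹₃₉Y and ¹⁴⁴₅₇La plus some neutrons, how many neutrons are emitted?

4

Conserve mass number: 247 = 99 + 144 + k, so k = 247 − 243 = 4.
Check atomic number: 96 = 39 + 57 + 0 = 96. ✓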